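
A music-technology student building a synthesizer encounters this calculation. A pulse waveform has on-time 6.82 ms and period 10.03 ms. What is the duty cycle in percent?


Duty cycle as a percentage:
DC = (t_on / T) * 100
   = (6.82 / 10.03) * 100
   = 0.67996 * 100
   = 68.0 %

68.0 %


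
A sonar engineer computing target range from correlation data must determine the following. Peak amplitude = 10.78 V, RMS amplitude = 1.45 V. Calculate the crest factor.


Crest factor is the ratio of peak to RMS:
CF = V_peak / V_rms
   = 10.78 / 1.45
   = 7.4345

7.4345


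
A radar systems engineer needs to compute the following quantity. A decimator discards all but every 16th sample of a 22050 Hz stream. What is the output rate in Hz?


Decimation reduces the sample rate:
fs_out = fs_in / M
       = 22050 / 16
       = 1378.125 Hz

1378.125 Hz


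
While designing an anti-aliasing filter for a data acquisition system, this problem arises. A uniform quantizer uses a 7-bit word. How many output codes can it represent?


Number of quantization levels = 2^N
= 2^7
= 128

128


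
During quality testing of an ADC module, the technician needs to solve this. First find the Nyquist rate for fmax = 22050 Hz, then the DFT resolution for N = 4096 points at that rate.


Step 1 — Nyquist sampling rate:
fs = 2 * fmax = 2 * 22050 = 44100 Hz

Step 2 — DFT bin spacing:
df = fs / N = 44100 / 4096 = 10.7666 Hz

10.7666 Hz


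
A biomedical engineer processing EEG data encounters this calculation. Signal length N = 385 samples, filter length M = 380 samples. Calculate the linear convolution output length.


Linear convolution output length:
L = N + M - 1
  = 385 + 380 - 1
  = 764 samples

764


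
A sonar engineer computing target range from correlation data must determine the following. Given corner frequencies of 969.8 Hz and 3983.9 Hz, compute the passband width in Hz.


Bandwidth is the difference of -3dB frequencies:
BW = f_high - f_low
   = 3983.9 - 969.8
   = 3014.1 Hz

3014.1 Hz


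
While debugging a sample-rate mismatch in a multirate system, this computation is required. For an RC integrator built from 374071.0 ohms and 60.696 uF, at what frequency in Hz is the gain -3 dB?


Cutoff frequency of a first-order RC filter:
fc = 1 / (2 * pi * R * C)
C = 60.696 uF = 6.0696e-05 F
fc = 1 / (2 * pi * 374071.0 * 6.0696e-05)
   = 1 / 142.6572934206
   = 0.00701 Hz

0.00701 Hz


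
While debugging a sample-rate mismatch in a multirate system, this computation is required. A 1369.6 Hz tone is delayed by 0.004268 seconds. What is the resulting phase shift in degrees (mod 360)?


Phase shift from frequency and time delay:
phi = 360 * f * t_delay
    = 360 * 1369.6 * 0.004268
    = 2104.36 degrees
    mod 360 = 304.36 degrees

304.36 degrees


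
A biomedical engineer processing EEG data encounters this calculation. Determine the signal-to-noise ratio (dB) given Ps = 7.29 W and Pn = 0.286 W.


SNR in decibels:
SNR = 10 * log10(Ps / Pn)
    = 10 * log10(7.29 / 0.286)
    = 10 * log10(25.4895)
    = 10 * 1.4064
    = 14.06 dB

14.06 dB


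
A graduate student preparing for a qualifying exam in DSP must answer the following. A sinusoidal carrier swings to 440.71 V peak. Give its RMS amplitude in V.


RMS voltage for a sinusoidal waveform:
V_rms = V_peak / sqrt(2)
      = 440.71 / 1.414214
      = 311.629 V

311.629 V


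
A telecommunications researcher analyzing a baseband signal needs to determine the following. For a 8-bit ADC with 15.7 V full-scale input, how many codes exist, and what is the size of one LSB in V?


Step 1 — number of quantization levels:
L = 2^N = 2^8 = 256

Step 2 — LSB step size:
delta = Vfs / L
      = 15.7 / 256
      = 0.06132812 V

Levels = 256; step size = 0.06132812 V


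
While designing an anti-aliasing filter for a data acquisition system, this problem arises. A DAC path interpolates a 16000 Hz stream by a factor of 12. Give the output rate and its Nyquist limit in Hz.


Step 1 — output sample rate after interpolation by L:
fs_out = L * fs_in = 12 * 16000 = 192000 Hz

Step 2 — Nyquist frequency of the output stream:
f_Nyq = fs_out / 2 = 192000 / 2 = 96000.0 Hz

fs_out = 192000 Hz; f_Nyquist = 96000.0 Hz


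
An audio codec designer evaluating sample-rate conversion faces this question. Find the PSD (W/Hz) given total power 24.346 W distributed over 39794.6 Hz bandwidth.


Power spectral density:
PSD = P / BW
    = 24.346 / 39794.6
    = 0.00061179 W/Hz

0.00061179 W/Hz


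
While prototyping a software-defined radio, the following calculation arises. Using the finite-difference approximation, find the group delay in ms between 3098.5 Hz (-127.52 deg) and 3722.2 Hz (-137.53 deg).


Group delay from phase difference:
tau = -d(phi)/d(omega)
d(phi) = -10.01 deg = -0.174707 rad
d(omega) = 2*pi*(3722.2 - 3098.5) = 3918.8227 rad/s
tau = -(-0.174707) / 3918.8227
    = 0.0446 ms

0.0446 ms


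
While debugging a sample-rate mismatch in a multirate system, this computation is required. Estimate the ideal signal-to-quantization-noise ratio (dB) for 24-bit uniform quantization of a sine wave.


Theoretical SNR for a full-scale sinusoid:
SNR = 6.02 * N + 1.76
    = 6.02 * 24 + 1.76
    = 144.48 + 1.76
    = 146.24 dB

146.24 dB


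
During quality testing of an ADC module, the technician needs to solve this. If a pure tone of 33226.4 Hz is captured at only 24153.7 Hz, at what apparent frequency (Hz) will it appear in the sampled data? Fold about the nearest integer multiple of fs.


Compute the nearest integer multiple of fs to the signal:
n = round(33226.4 / 24153.7) = 1
f_alias = |33226.4 - 1 * 24153.7|
        = |33226.4 - 24153.7|
        = 9072.7 Hz

9072.7


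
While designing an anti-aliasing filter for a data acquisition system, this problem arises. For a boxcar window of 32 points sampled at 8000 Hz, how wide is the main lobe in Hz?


Main lobe width for a rectangular window:
Width = 2 * fs / N
      = 2 * 8000 / 32
      = 16000 / 32
      = 500.0 Hz

500.0 Hz


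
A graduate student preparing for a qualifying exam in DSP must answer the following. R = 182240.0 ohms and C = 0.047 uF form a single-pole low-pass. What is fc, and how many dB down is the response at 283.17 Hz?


Step 1 — cutoff frequency:
fc = 1 / (2*pi*R*C)
C = 0.047 uF = 4.7e-08 F
fc = 1 / (2*pi*182240.0*4.7e-08)
   = 18.5814 Hz

Step 2 — magnitude at f = 283.17 Hz:
|H(f)| = 1 / sqrt(1 + (f/fc)^2)
f/fc = 283.17 / 18.5814 = 15.239433
|H| = 1 / sqrt(1 + 232.240318) = 0.0654784
|H|_dB = 20*log10(0.0654784) = -23.68 dB

fc = 18.5814 Hz; |H(283.17 Hz)| = -23.68 dB


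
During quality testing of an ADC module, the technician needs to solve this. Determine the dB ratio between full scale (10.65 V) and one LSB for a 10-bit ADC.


Dynamic range from full-scale to LSB:
V_min = V_max / 2^bits = 10.65 / 2^10
DR = 20 * log10(V_max / V_min)
   = 20 * log10(2^10)
   = 20 * 10 * log10(2)
   = 60.21 dB

60.21 dB


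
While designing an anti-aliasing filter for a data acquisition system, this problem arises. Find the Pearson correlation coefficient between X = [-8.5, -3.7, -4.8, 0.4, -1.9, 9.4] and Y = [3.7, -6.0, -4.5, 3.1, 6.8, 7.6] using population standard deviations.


Pearson correlation coefficient (population):
r = cov(X,Y) / (std(X) * std(Y))
Mean X = -1.5167, Mean Y = 1.7833
Cov(X,Y) = 14.723056
Std(X) = 5.587312, Std(Y) = 5.235589
r = 0.5033

0.5033


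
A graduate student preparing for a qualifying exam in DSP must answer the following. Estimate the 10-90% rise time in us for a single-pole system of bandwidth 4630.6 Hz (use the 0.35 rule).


Rise time from bandwidth relationship:
tr = 0.35 / BW
   = 0.35 / 4630.6
   = 7.558415756e-05 s
   = 75.5842 us

75.5842 us


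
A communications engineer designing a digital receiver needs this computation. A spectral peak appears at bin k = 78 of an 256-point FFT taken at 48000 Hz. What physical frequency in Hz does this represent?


Frequency of DFT bin k:
f_k = k * fs / N
    = 78 * 48000 / 256
    = 3744000 / 256
    = 14625.0 Hz

14625.0 Hz


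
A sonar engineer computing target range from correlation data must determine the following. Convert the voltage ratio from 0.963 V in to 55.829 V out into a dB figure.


Voltage gain in dB:
G = 20 * log10(Vout / Vin)
  = 20 * log10(55.829 / 0.963)
  = 20 * log10(57.974039)
  = 20 * 1.763234
  = 35.26 dB

35.26 dB


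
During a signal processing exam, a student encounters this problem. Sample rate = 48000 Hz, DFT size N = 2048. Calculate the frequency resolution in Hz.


DFT frequency resolution:
df = fs / N
   = 48000 / 2048
   = 23.4375 Hz

23.4375 Hz


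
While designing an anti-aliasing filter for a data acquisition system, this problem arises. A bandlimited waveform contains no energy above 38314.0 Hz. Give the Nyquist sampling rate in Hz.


The Nyquist rate is twice the maximum frequency component.
fs_min = 2 * fmax
      = 2 * 38314.0
      = 76628.0 Hz

76628.0


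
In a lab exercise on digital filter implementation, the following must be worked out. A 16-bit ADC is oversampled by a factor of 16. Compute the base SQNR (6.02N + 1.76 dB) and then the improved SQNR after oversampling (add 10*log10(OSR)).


Step 1 — baseline SQNR at Nyquist:
SQNR_base = 6.02*N + 1.76
          = 6.02*16 + 1.76
          = 98.08 dB

Step 2 — oversampling processing gain:
G = 10*log10(OSR) = 10*log10(16) = 12.04 dB

Step 3 — total:
SQNR_total = 98.08 + 12.04 = 110.12 dB

Base SQNR = 98.08 dB; oversampled SQNR = 110.12 dB


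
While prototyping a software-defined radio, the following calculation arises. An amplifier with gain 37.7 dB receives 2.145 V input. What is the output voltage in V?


Output voltage from dB gain:
V_out = V_in * 10^(gain_dB / 20)
      = 2.145 * 10^(37.7 / 20)
      = 2.145 * 76.736149
      = 164.599 V

164.599 V


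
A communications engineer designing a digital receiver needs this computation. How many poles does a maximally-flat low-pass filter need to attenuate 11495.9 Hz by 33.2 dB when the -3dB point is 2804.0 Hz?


Butterworth filter order formula:
n = log10(10^(A/10) - 1) / (2 * log10(f_stop/f_pass))
10^(33.2/10) - 1 = 2088.2961
f_stop/f_pass = 11495.9 / 2804.0 = 4.0998
n = 2.7089 -> ceil = 3

3


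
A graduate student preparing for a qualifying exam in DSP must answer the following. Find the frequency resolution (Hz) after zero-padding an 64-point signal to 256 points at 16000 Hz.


Frequency resolution after zero-padding:
N_padded = 64 * 4 = 256
df = fs / N_padded
   = 16000 / 256
   = 62.5 Hz

62.5 Hz


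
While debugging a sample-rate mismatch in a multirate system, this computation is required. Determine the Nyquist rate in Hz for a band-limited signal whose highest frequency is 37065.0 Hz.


The Nyquist rate is twice the maximum frequency component.
fs_min = 2 * fmax
      = 2 * 37065.0
      = 74130.0 Hz

74130.0


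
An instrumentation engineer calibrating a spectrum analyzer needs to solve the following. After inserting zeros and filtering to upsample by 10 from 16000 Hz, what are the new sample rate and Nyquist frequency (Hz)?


Step 1 — output sample rate after interpolation by L:
fs_out = L * fs_in = 10 * 16000 = 160000 Hz

Step 2 — Nyquist frequency of the output stream:
f_Nyq = fs_out / 2 = 160000 / 2 = 80000.0 Hz

fs_out = 160000 Hz; f_Nyquist = 80000.0 Hz


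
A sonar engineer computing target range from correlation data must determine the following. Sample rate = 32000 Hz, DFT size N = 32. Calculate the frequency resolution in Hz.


DFT frequency resolution:
df = fs / N
   = 32000 / 32
   = 1000.0 Hz

1000.0 Hz


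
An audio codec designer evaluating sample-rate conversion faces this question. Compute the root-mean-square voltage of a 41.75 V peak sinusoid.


RMS voltage for a sinusoidal waveform:
V_rms = V_peak / sqrt(2)
      = 41.75 / 1.414214
      = 29.522 V

29.522 V


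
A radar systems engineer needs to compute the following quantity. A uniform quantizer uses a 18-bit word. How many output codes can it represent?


Number of quantization levels = 2^N
= 2^18
= 262144

262144


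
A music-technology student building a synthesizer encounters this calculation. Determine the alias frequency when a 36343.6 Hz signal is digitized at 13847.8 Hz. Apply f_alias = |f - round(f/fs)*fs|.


Compute the nearest integer multiple of fs to the signal:
n = round(36343.6 / 13847.8) = 3
f_alias = |36343.6 - 3 * 13847.8|
        = |36343.6 - 41543.4|
        = 5199.8 Hz

5199.8


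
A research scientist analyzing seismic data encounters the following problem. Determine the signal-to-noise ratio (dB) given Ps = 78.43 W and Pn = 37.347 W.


SNR in decibels:
SNR = 10 * log10(Ps / Pn)
    = 10 * log10(78.43 / 37.347)
    = 10 * log10(2.1)
    = 10 * 0.3222
    = 3.22 dB

3.22 dB


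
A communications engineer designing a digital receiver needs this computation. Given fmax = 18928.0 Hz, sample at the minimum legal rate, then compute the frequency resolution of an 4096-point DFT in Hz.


Step 1 — Nyquist sampling rate:
fs = 2 * fmax = 2 * 18928.0 = 37856.0 Hz

Step 2 — DFT bin spacing:
df = fs / N = 37856.0 / 4096 = 9.2422 Hz

9.2422 Hz


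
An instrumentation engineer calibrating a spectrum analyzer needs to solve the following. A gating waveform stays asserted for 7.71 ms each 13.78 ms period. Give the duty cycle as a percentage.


Duty cycle as a percentage:
DC = (t_on / T) * 100
   = (7.71 / 13.78) * 100
   = 0.559507 * 100
   = 55.95 %

55.95 %


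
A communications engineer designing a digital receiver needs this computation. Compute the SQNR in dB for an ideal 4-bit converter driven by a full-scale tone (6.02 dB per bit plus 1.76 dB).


Theoretical SNR for a full-scale sinusoid:
SNR = 6.02 * N + 1.76
    = 6.02 * 4 + 1.76
    = 24.08 + 1.76
    = 25.84 dB

25.84 dB


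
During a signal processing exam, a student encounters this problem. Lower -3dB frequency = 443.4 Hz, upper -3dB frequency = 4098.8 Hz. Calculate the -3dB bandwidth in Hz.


Bandwidth is the difference of -3dB frequencies:
BW = f_high - f_low
   = 4098.8 - 443.4
   = 3655.4 Hz

3655.4 Hz


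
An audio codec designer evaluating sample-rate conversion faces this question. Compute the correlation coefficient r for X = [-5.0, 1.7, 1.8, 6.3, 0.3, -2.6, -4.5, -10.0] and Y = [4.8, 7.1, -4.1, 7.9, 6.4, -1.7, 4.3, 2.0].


Pearson correlation coefficient (population):
r = cov(X,Y) / (std(X) * std(Y))
Mean X = -1.5, Mean Y = 3.3375
Cov(X,Y) = 4.6875
Std(X) = 4.742362, Std(Y) = 4.029559
r = 0.2453

0.2453


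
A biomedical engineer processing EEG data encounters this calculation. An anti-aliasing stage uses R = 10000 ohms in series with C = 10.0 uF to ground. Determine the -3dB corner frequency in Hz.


Cutoff frequency of a first-order RC filter:
fc = 1 / (2 * pi * R * C)
C = 10.0 uF = 1e-05 F
fc = 1 / (2 * pi * 10000 * 1e-05)
   = 1 / 0.62831853071796
   = 1.591549 Hz

1.591549 Hz


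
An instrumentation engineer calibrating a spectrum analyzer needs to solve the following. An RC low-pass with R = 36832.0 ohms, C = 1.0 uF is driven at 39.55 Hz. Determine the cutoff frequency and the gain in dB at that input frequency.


Step 1 — cutoff frequency:
fc = 1 / (2*pi*R*C)
C = 1.0 uF = 1e-06 F
fc = 1 / (2*pi*36832.0*1e-06)
   = 4.32111 Hz

Step 2 — magnitude at f = 39.55 Hz:
|H(f)| = 1 / sqrt(1 + (f/fc)^2)
f/fc = 39.55 / 4.32111 = 9.152741
|H| = 1 / sqrt(1 + 83.772668) = 0.1086106
|H|_dB = 20*log10(0.1086106) = -19.28 dB

fc = 4.32111 Hz; |H(39.55 Hz)| = -19.28 dB


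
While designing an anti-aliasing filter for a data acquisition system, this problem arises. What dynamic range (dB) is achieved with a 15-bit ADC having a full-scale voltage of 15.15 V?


Dynamic range from full-scale to LSB:
V_min = V_max / 2^bits = 15.15 / 2^15
DR = 20 * log10(V_max / V_min)
   = 20 * log10(2^15)
   = 20 * 15 * log10(2)
   = 90.31 dB

90.31 dB


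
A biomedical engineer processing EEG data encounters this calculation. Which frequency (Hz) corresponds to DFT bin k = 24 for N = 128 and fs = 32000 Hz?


Frequency of DFT bin k:
f_k = k * fs / N
    = 24 * 32000 / 128
    = 768000 / 128
    = 6000.0 Hz

6000.0 Hz


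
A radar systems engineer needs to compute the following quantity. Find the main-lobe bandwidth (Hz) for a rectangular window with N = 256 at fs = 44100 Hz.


Main lobe width for a rectangular window:
Width = 2 * fs / N
      = 2 * 44100 / 256
      = 88200 / 256
      = 344.531 Hz

344.531 Hz


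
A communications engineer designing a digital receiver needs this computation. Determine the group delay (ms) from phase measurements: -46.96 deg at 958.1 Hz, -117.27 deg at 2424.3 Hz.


Group delay from phase difference:
tau = -d(phi)/d(omega)
d(phi) = -70.31 deg = -1.227141 rad
d(omega) = 2*pi*(2424.3 - 958.1) = 9212.4063 rad/s
tau = -(-1.227141) / 9212.4063
    = 0.1332 ms

0.1332 ms


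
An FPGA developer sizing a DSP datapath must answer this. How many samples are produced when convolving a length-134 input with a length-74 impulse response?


Linear convolution output length:
L = N + M - 1
  = 134 + 74 - 1
  = 207 samples

207


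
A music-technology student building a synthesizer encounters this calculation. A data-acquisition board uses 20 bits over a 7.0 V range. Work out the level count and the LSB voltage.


Step 1 — number of quantization levels:
L = 2^N = 2^20 = 1048576

Step 2 — LSB step size:
delta = Vfs / L
      = 7.0 / 1048576
      = 6.68e-06 V

Levels = 1048576; step size = 6.68e-06 V


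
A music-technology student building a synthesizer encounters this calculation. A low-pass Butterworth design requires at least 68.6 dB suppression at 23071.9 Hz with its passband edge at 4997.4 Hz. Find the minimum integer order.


Butterworth filter order formula:
n = log10(10^(A/10) - 1) / (2 * log10(f_stop/f_pass))
10^(68.6/10) - 1 = 7244358.6007
f_stop/f_pass = 23071.9 / 4997.4 = 4.6168
n = 5.163 -> ceil = 6

6


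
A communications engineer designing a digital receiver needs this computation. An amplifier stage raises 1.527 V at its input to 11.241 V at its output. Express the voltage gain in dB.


Voltage gain in dB:
G = 20 * log10(Vout / Vin)
  = 20 * log10(11.241 / 1.527)
  = 20 * log10(7.361493)
  = 20 * 0.866966
  = 17.34 dB

17.34 dB


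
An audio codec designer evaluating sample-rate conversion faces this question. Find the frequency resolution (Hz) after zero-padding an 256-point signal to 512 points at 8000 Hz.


Frequency resolution after zero-padding:
N_padded = 256 * 2 = 512
df = fs / N_padded
   = 8000 / 512
   = 15.625 Hz

15.625 Hz


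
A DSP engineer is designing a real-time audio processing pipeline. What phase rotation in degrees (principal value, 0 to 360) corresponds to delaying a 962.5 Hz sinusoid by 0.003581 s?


Phase shift from frequency and time delay:
phi = 360 * f * t_delay
    = 360 * 962.5 * 0.003581
    = 1240.82 degrees
    mod 360 = 160.82 degrees

160.82 degrees


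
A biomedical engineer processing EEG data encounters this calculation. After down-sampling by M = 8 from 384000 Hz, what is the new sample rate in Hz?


Decimation reduces the sample rate:
fs_out = fs_in / M
       = 384000 / 8
       = 48000.0 Hz

48000.0 Hz


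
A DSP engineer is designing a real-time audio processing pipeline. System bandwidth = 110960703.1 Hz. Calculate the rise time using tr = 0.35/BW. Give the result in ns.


Rise time from bandwidth relationship:
tr = 0.35 / BW
   = 0.35 / 110960703.1
   = 3.154269847e-09 s
   = 3.1543 ns

3.1543 ns


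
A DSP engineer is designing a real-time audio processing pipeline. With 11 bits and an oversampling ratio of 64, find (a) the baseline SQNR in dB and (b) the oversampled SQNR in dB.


Step 1 — baseline SQNR at Nyquist:
SQNR_base = 6.02*N + 1.76
          = 6.02*11 + 1.76
          = 67.98 dB

Step 2 — oversampling processing gain:
G = 10*log10(OSR) = 10*log10(64) = 18.06 dB

Step 3 — total:
SQNR_total = 67.98 + 18.06 = 86.04 dB

Base SQNR = 67.98 dB; oversampled SQNR = 86.04 dB


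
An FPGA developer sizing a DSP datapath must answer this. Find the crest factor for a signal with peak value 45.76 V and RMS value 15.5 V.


Crest factor is the ratio of peak to RMS:
CF = V_peak / V_rms
   = 45.76 / 15.5
   = 2.9523

2.9523


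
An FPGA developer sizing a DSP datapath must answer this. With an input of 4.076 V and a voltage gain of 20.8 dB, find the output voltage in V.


Output voltage from dB gain:
V_out = V_in * 10^(gain_dB / 20)
      = 4.076 * 10^(20.8 / 20)
      = 4.076 * 10.964782
      = 44.6925 V

44.6925 V


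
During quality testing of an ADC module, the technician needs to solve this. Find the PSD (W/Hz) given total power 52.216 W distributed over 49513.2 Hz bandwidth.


Power spectral density:
PSD = P / BW
    = 52.216 / 49513.2
    = 0.00105459 W/Hz

0.00105459 W/Hz


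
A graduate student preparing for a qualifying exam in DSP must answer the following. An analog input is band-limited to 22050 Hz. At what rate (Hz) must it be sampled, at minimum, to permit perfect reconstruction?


The Nyquist rate is twice the maximum frequency component.
fs_min = 2 * fmax
      = 2 * 22050
      = 44100 Hz

44100


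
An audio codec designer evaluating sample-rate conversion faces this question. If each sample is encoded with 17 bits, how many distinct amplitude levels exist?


Number of quantization levels = 2^N
= 2^17
= 131072

131072


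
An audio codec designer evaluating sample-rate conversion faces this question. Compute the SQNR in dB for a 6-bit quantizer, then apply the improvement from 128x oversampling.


Step 1 — baseline SQNR at Nyquist:
SQNR_base = 6.02*N + 1.76
          = 6.02*6 + 1.76
          = 37.88 dB

Step 2 — oversampling processing gain:
G = 10*log10(OSR) = 10*log10(128) = 21.07 dB

Step 3 — total:
SQNR_total = 37.88 + 21.07 = 58.95 dB

Base SQNR = 37.88 dB; oversampled SQNR = 58.95 dB


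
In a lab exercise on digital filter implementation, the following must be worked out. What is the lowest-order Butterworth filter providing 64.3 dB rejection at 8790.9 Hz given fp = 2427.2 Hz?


Butterworth filter order formula:
n = log10(10^(A/10) - 1) / (2 * log10(f_stop/f_pass))
10^(64.3/10) - 1 = 2691533.8039
f_stop/f_pass = 8790.9 / 2427.2 = 3.6218
n = 5.7521 -> ceil = 6

6


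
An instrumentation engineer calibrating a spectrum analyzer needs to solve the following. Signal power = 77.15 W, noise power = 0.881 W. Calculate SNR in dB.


SNR in decibels:
SNR = 10 * log10(Ps / Pn)
    = 10 * log10(77.15 / 0.881)
    = 10 * log10(87.5709)
    = 10 * 1.9424
    = 19.42 dB

19.42 dB


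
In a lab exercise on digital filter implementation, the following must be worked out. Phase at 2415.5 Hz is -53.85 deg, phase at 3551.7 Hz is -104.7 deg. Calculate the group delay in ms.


Group delay from phase difference:
tau = -d(phi)/d(omega)
d(phi) = -50.85 deg = -0.8875 rad
d(omega) = 2*pi*(3551.7 - 2415.5) = 7138.9551 rad/s
tau = -(-0.8875) / 7138.9551
    = 0.1243 ms

0.1243 ms


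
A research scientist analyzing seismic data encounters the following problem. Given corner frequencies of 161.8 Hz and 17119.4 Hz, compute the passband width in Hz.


Bandwidth is the difference of -3dB frequencies:
BW = f_high - f_low
   = 17119.4 - 161.8
   = 16957.6 Hz

16957.6 Hz


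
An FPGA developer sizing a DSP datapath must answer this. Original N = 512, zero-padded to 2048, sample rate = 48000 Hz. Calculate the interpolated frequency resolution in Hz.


Frequency resolution after zero-padding:
N_padded = 512 * 4 = 2048
df = fs / N_padded
   = 48000 / 2048
   = 23.4375 Hz

23.4375 Hz


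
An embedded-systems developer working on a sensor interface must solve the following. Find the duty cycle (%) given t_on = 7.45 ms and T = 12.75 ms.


Duty cycle as a percentage:
DC = (t_on / T) * 100
   = (7.45 / 12.75) * 100
   = 0.584314 * 100
   = 58.43 %

58.43 %


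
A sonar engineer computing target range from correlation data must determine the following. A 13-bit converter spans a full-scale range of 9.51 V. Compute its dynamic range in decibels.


Dynamic range from full-scale to LSB:
V_min = V_max / 2^bits = 9.51 / 2^13
DR = 20 * log10(V_max / V_min)
   = 20 * log10(2^13)
   = 20 * 13 * log10(2)
   = 78.27 dB

78.27 dB


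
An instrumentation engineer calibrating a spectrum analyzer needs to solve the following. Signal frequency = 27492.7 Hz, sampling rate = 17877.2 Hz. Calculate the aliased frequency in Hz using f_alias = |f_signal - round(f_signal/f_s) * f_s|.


Compute the nearest integer multiple of fs to the signal:
n = round(27492.7 / 17877.2) = 2
f_alias = |27492.7 - 2 * 17877.2|
        = |27492.7 - 35754.4|
        = 8261.7 Hz

8261.7


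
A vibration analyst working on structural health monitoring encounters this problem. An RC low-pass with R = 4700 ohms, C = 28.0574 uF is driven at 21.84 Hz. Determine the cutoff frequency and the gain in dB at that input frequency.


Step 1 — cutoff frequency:
fc = 1 / (2*pi*R*C)
C = 28.0574 uF = 2.80574e-05 F
fc = 1 / (2*pi*4700*2.80574e-05)
   = 1.20691 Hz

Step 2 — magnitude at f = 21.84 Hz:
|H(f)| = 1 / sqrt(1 + (f/fc)^2)
f/fc = 21.84 / 1.20691 = 18.095798
|H| = 1 / sqrt(1 + 327.457905) = 0.0551773
|H|_dB = 20*log10(0.0551773) = -25.16 dB

fc = 1.20691 Hz; |H(21.84 Hz)| = -25.16 dB


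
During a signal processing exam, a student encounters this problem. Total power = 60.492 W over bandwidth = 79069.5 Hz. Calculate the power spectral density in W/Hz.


Power spectral density:
PSD = P / BW
    = 60.492 / 79069.5
    = 0.00076505 W/Hz

0.00076505 W/Hz


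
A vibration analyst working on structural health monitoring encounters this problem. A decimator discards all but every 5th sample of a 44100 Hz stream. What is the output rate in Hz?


Decimation reduces the sample rate:
fs_out = fs_in / M
       = 44100 / 5
       = 8820.0 Hz

8820.0 Hz


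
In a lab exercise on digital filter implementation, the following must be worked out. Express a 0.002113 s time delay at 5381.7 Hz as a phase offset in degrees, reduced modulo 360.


Phase shift from frequency and time delay:
phi = 360 * f * t_delay
    = 360 * 5381.7 * 0.002113
    = 4093.75 degrees
    mod 360 = 133.75 degrees

133.75 degrees


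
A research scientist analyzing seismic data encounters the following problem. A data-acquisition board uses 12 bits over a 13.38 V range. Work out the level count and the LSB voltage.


Step 1 — number of quantization levels:
L = 2^N = 2^12 = 4096

Step 2 — LSB step size:
delta = Vfs / L
      = 13.38 / 4096
      = 0.0032666 V

Levels = 4096; step size = 0.0032666 V


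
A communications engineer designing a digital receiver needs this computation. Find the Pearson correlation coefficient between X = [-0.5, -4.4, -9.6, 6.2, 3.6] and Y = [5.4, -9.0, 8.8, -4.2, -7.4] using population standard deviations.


Pearson correlation coefficient (population):
r = cov(X,Y) / (std(X) * std(Y))
Mean X = -0.94, Mean Y = -1.28
Cov(X,Y) = -21.2552
Std(X) = 5.634749, Std(Y) = 7.096591
r = -0.5315

-0.5315


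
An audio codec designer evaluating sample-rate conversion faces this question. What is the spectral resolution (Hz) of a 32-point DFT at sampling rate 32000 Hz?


DFT frequency resolution:
df = fs / N
   = 32000 / 32
   = 1000.0 Hz

1000.0 Hz


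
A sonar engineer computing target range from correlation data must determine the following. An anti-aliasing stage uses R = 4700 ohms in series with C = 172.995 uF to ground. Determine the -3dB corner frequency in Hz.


Cutoff frequency of a first-order RC filter:
fc = 1 / (2 * pi * R * C)
C = 172.995 uF = 0.000172995 F
fc = 1 / (2 * pi * 4700 * 0.000172995)
   = 1 / 5.108710318413
   = 0.195744 Hz

0.195744 Hz


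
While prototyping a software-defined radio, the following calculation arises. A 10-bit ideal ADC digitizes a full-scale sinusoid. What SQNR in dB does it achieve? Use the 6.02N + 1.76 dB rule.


Theoretical SNR for a full-scale sinusoid:
SNR = 6.02 * N + 1.76
    = 6.02 * 10 + 1.76
    = 60.2 + 1.76
    = 61.96 dB

61.96 dB


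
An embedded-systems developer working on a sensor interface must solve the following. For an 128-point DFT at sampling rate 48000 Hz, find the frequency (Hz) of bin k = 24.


Frequency of DFT bin k:
f_k = k * fs / N
    = 24 * 48000 / 128
    = 1152000 / 128
    = 9000.0 Hz

9000.0 Hz


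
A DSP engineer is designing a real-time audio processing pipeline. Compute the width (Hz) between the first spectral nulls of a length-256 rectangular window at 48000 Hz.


Main lobe width for a rectangular window:
Width = 2 * fs / N
      = 2 * 48000 / 256
      = 96000 / 256
      = 375.0 Hz

375.0 Hz


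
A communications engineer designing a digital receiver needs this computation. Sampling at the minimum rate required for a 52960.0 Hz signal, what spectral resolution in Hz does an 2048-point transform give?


Step 1 — Nyquist sampling rate:
fs = 2 * fmax = 2 * 52960.0 = 105920.0 Hz

Step 2 — DFT bin spacing:
df = fs / N = 105920.0 / 2048 = 51.7188 Hz

51.7188 Hz


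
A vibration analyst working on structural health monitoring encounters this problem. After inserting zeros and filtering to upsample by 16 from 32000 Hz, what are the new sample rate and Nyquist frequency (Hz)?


Step 1 — output sample rate after interpolation by L:
fs_out = L * fs_in = 16 * 32000 = 512000 Hz

Step 2 — Nyquist frequency of the output stream:
f_Nyq = fs_out / 2 = 512000 / 2 = 256000.0 Hz

fs_out = 512000 Hz; f_Nyquist = 256000.0 Hz


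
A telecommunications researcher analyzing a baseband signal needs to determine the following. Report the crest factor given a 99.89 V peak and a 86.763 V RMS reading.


Crest factor is the ratio of peak to RMS:
CF = V_peak / V_rms
   = 99.89 / 86.763
   = 1.1513

1.1513


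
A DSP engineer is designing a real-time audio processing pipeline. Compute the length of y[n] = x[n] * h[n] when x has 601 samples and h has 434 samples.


Linear convolution output length:
L = N + M - 1
  = 601 + 434 - 1
  = 1034 samples

1034


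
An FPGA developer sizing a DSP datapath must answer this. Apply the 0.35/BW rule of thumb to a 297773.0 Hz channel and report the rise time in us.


Rise time from bandwidth relationship:
tr = 0.35 / BW
   = 0.35 / 297773.0
   = 1.175391993e-06 s
   = 1.1754 us

1.1754 us


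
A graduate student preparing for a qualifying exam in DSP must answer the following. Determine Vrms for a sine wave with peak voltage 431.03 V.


RMS voltage for a sinusoidal waveform:
V_rms = V_peak / sqrt(2)
      = 431.03 / 1.414214
      = 304.784 V

304.784 V


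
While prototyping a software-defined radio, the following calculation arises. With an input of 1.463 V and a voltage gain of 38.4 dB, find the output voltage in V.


Output voltage from dB gain:
V_out = V_in * 10^(gain_dB / 20)
      = 1.463 * 10^(38.4 / 20)
      = 1.463 * 83.176377
      = 121.687 V

121.687 V


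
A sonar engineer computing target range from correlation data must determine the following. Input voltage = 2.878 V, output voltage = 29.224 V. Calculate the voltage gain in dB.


Voltage gain in dB:
G = 20 * log10(Vout / Vin)
  = 20 * log10(29.224 / 2.878)
  = 20 * log10(10.154274)
  = 20 * 1.006649
  = 20.13 dB

20.13 dB


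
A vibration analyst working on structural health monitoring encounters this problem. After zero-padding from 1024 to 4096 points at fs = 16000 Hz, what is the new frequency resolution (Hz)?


Frequency resolution after zero-padding:
N_padded = 1024 * 4 = 4096
df = fs / N_padded
   = 16000 / 4096
   = 3.9062 Hz

3.9062 Hz


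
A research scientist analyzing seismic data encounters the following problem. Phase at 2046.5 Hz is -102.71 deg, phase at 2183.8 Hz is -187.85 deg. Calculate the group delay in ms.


Group delay from phase difference:
tau = -d(phi)/d(omega)
d(phi) = -85.14 deg = -1.485973 rad
d(omega) = 2*pi*(2183.8 - 2046.5) = 862.6813 rad/s
tau = -(-1.485973) / 862.6813
    = 1.7225 ms

1.7225 ms


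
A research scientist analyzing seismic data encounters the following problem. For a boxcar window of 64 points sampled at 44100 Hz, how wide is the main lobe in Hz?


Main lobe width for a rectangular window:
Width = 2 * fs / N
      = 2 * 44100 / 64
      = 88200 / 64
      = 1378.125 Hz

1378.125 Hz


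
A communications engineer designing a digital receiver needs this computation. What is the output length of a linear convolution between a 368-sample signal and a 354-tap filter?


Linear convolution output length:
L = N + M - 1
  = 368 + 354 - 1
  = 721 samples

721


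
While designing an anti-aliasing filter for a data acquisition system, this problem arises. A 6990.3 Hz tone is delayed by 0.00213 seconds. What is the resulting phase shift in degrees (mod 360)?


Phase shift from frequency and time delay:
phi = 360 * f * t_delay
    = 360 * 6990.3 * 0.00213
    = 5360.16 degrees
    mod 360 = 320.16 degrees

320.16 degrees


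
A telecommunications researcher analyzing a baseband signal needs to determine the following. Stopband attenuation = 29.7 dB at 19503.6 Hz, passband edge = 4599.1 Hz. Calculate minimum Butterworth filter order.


Butterworth filter order formula:
n = log10(10^(A/10) - 1) / (2 * log10(f_stop/f_pass))
10^(29.7/10) - 1 = 932.2543
f_stop/f_pass = 19503.6 / 4599.1 = 4.2407
n = 2.3664 -> ceil = 3

3


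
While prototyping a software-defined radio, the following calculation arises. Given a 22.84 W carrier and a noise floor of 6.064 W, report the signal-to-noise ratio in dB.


SNR in decibels:
SNR = 10 * log10(Ps / Pn)
    = 10 * log10(22.84 / 6.064)
    = 10 * log10(3.7665)
    = 10 * 0.5759
    = 5.76 dB

5.76 dB


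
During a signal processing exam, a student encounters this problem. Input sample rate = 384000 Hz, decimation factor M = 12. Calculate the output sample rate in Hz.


Decimation reduces the sample rate:
fs_out = fs_in / M
       = 384000 / 12
       = 32000.0 Hz

32000.0 Hz


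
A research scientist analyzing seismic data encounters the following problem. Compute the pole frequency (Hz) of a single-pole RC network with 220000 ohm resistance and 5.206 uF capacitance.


Cutoff frequency of a first-order RC filter:
fc = 1 / (2 * pi * R * C)
C = 5.206 uF = 5.206e-06 F
fc = 1 / (2 * pi * 220000 * 5.206e-06)
   = 1 / 7.1962577960189
   = 0.138961 Hz

0.138961 Hz


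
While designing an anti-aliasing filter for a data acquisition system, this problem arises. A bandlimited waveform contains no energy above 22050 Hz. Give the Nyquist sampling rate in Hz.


The Nyquist rate is twice the maximum frequency component.
fs_min = 2 * fmax
      = 2 * 22050
      = 44100 Hz

44100


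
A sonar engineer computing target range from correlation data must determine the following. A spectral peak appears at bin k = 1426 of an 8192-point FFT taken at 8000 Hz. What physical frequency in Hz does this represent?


Frequency of DFT bin k:
f_k = k * fs / N
    = 1426 * 8000 / 8192
    = 11408000 / 8192
    = 1392.578 Hz

1392.578 Hz


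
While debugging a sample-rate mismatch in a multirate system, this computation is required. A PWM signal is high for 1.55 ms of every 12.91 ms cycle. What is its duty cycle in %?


Duty cycle as a percentage:
DC = (t_on / T) * 100
   = (1.55 / 12.91) * 100
   = 0.120062 * 100
   = 12.01 %

12.01 %


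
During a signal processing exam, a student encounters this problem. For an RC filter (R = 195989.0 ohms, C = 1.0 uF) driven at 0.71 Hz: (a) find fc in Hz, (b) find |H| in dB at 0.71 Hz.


Step 1 — cutoff frequency:
fc = 1 / (2*pi*R*C)
C = 1.0 uF = 1e-06 F
fc = 1 / (2*pi*195989.0*1e-06)
   = 0.812061 Hz

Step 2 — magnitude at f = 0.71 Hz:
|H(f)| = 1 / sqrt(1 + (f/fc)^2)
f/fc = 0.71 / 0.812061 = 0.874319
|H| = 1 / sqrt(1 + 0.764434) = 0.7528306
|H|_dB = 20*log10(0.7528306) = -2.47 dB

fc = 0.812061 Hz; |H(0.71 Hz)| = -2.47 dB


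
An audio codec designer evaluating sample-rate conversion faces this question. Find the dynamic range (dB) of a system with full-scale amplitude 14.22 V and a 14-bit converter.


Dynamic range from full-scale to LSB:
V_min = V_max / 2^bits = 14.22 / 2^14
DR = 20 * log10(V_max / V_min)
   = 20 * log10(2^14)
   = 20 * 14 * log10(2)
   = 84.29 dB

84.29 dB


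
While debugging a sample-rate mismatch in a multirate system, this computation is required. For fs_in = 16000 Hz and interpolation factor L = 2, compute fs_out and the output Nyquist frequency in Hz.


Step 1 — output sample rate after interpolation by L:
fs_out = L * fs_in = 2 * 16000 = 32000 Hz

Step 2 — Nyquist frequency of the output stream:
f_Nyq = fs_out / 2 = 32000 / 2 = 16000.0 Hz

fs_out = 32000 Hz; f_Nyquist = 16000.0 Hz


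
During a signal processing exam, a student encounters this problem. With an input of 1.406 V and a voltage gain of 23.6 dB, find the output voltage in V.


Output voltage from dB gain:
V_out = V_in * 10^(gain_dB / 20)
      = 1.406 * 10^(23.6 / 20)
      = 1.406 * 15.135612
      = 21.2807 V

21.2807 V


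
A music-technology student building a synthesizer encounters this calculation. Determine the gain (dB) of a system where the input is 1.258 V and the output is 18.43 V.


Voltage gain in dB:
G = 20 * log10(Vout / Vin)
  = 20 * log10(18.43 / 1.258)
  = 20 * log10(14.650238)
  = 20 * 1.165845
  = 23.32 dB

23.32 dB


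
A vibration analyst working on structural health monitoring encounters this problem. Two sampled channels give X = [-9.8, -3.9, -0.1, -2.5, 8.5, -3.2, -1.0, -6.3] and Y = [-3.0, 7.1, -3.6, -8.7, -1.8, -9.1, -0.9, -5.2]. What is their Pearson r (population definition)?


Pearson correlation coefficient (population):
r = cov(X,Y) / (std(X) * std(Y))
Mean X = -2.2875, Mean Y = -3.15
Cov(X,Y) = 1.706875
Std(X) = 4.985338, Std(Y) = 4.77729
r = 0.0717

0.0717


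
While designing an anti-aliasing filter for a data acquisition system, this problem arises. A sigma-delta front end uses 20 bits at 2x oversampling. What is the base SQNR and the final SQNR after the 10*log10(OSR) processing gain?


Step 1 — baseline SQNR at Nyquist:
SQNR_base = 6.02*N + 1.76
          = 6.02*20 + 1.76
          = 122.16 dB

Step 2 — oversampling processing gain:
G = 10*log10(OSR) = 10*log10(2) = 3.01 dB

Step 3 — total:
SQNR_total = 122.16 + 3.01 = 125.17 dB

Base SQNR = 122.16 dB; oversampled SQNR = 125.17 dB


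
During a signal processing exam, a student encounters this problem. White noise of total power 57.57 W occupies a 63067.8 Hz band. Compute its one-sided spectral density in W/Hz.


Power spectral density:
PSD = P / BW
    = 57.57 / 63067.8
    = 0.00091283 W/Hz

0.00091283 W/Hz


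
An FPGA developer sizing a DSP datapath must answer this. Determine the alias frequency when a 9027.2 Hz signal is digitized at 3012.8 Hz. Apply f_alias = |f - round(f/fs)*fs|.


Compute the nearest integer multiple of fs to the signal:
n = round(9027.2 / 3012.8) = 3
f_alias = |9027.2 - 3 * 3012.8|
        = |9027.2 - 9038.4|
        = 11.2 Hz

11.2


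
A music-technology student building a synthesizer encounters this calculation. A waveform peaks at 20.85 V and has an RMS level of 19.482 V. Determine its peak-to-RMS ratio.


Crest factor is the ratio of peak to RMS:
CF = V_peak / V_rms
   = 20.85 / 19.482
   = 1.0702

1.0702


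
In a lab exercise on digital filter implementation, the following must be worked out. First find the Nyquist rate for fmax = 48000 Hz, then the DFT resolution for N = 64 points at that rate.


Step 1 — Nyquist sampling rate:
fs = 2 * fmax = 2 * 48000 = 96000 Hz

Step 2 — DFT bin spacing:
df = fs / N = 96000 / 64 = 1500.0 Hz

1500.0 Hz


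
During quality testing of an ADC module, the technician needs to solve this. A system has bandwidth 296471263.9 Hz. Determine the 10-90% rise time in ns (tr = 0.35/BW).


Rise time from bandwidth relationship:
tr = 0.35 / BW
   = 0.35 / 296471263.9
   = 1.180552865e-09 s
   = 1.1806 ns

1.1806 ns
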